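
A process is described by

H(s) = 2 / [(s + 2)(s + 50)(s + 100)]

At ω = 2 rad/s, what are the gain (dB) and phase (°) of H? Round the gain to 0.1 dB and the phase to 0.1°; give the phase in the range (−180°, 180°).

At s = jω = j2:
pole (s+2): 2 + j2 → |·| = √(2²+2²) = √8 ≈ 2.8284, ∠ = arctan(2/2) ≈ 45.00°
pole (s+50): 50 + j2 → |·| = √(50²+2²) = √2504 ≈ 50.04, ∠ = arctan(2/50) ≈ 2.29°
pole (s+100): 100 + j2 → |·| = √(100²+2²) = √10004 ≈ 100.02, ∠ = arctan(2/100) ≈ 1.15°
|H| = 2 / 14156 ≈ 0.00014128
Gain = 20 log₁₀(0.00014128) ≈ -77.00 dB
∠H = 0.00° − 48.44° = -48.44°

-77.0 dB, -48.4°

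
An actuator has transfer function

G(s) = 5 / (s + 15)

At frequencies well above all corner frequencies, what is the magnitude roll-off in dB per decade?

Each pole contributes −20 dB/decade at high frequency; each zero contributes +20 dB/decade.
Net: 0 zero(s) − 1 pole(s) → -20 dB/decade.

-20 dB/decade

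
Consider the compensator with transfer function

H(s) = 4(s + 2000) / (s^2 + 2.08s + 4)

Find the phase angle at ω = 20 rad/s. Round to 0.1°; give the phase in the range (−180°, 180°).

At s = jω = j20:
zero (s+2000): 2000 + j20 → |·| = √(2000²+20²) = √4000400 ≈ 2000.1, ∠ = arctan(20/2000) ≈ 0.57°
quadratic: (j20)² + 2.08·j20 + 4 = -396 + j41.6 → |·| ≈ 398.18, ∠ ≈ 174.00°
∠H = 0.57° − 174.00° = -173.43°

-173.4°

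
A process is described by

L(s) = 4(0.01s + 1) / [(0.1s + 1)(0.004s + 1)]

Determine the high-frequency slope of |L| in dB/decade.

-20 dB/decade

Each pole contributes −20 dB/decade at high frequency; each zero contributes +20 dB/decade.
Net: 1 zero(s) − 2 pole(s) → -20 dB/decade.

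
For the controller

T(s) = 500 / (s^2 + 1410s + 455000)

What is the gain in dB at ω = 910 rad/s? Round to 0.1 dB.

Substitute s = j910:
Numerator: 500 = 500 + j0
Denominator: (j910)^2 + 1410(j910) + 455000 = -373100 + j1283100
|N| = √(500² + 0²) ≈ 500, ∠N ≈ 0.00°
|D| = √(373100² + 1283100²) ≈ 1.3362e+06, ∠D ≈ 106.21°
|T| = 500 / 1.3362e+06 ≈ 0.0003742
Gain = 20 log₁₀(0.0003742) ≈ -68.54 dB

-68.5 dB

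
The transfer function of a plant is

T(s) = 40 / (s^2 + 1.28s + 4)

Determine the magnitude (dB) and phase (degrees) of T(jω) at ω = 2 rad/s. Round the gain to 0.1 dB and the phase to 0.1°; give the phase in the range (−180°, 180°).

23.9 dB, -90.0°

At s = jω = j2:
quadratic: (j2)² + 1.28·j2 + 4 = 0 + j2.56 → |·| ≈ 2.56, ∠ ≈ 90.00°
|T| = 40 / 2.56 ≈ 15.625
Gain = 20 log₁₀(15.625) ≈ 23.88 dB
∠T = 0.00° − 90.00° = -90.00°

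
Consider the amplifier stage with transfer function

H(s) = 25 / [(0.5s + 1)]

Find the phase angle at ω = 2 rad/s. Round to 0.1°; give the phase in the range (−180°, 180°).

At ω = 2 rad/s:
pole (1 + j2·0.5) = 1 + j1 → |·| ≈ 1.4142, ∠ ≈ 45.00°
∠H = (0°) − (45.00°) = -45.00°

-45.0°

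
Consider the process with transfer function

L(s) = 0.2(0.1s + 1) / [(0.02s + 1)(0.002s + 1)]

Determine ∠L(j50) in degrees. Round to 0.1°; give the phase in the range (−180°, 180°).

28.0°

At ω = 50 rad/s:
zero (1 + j50·0.1) = 1 + j5 → |·| ≈ 5.099, ∠ ≈ 78.69°
pole (1 + j50·0.02) = 1 + j1 → |·| ≈ 1.4142, ∠ ≈ 45.00°
pole (1 + j50·0.002) = 1 + j0.1 → |·| ≈ 1.005, ∠ ≈ 5.71°
∠L = (78.69°) − (45.00° + 5.71°) = 27.98°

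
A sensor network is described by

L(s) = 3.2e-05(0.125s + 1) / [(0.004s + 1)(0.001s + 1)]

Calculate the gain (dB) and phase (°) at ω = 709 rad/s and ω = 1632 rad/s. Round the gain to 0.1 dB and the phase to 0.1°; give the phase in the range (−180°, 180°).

At ω = 709 rad/s:
zero (1 + j709·0.125) = 1 + j88.625 → |·| ≈ 88.631, ∠ ≈ 89.35°
pole (1 + j709·0.004) = 1 + j2.836 → |·| ≈ 3.0071, ∠ ≈ 70.58°
pole (1 + j709·0.001) = 1 + j0.709 → |·| ≈ 1.2258, ∠ ≈ 35.34°
|L| = 3.2e-05 · 88.631 / (3.0071 · 1.2258) ≈ 0.00076943
Gain = 20 log₁₀(0.00076943) ≈ -62.28 dB
∠L = (89.35°) − (70.58° + 35.34°) = -16.57°

At ω = 1632 rad/s:
zero (1 + j1632·0.125) = 1 + j204 → |·| ≈ 204, ∠ ≈ 89.72°
pole (1 + j1632·0.004) = 1 + j6.528 → |·| ≈ 6.6041, ∠ ≈ 81.29°
pole (1 + j1632·0.001) = 1 + j1.632 → |·| ≈ 1.914, ∠ ≈ 58.50°
|L| = 3.2e-05 · 204 / (6.6041 · 1.914) ≈ 0.00051645
Gain = 20 log₁₀(0.00051645) ≈ -65.74 dB
∠L = (89.72°) − (81.29° + 58.50°) = -50.07°

ω = 709: -62.3 dB, -16.6°; ω = 1632: -65.7 dB, -50.1°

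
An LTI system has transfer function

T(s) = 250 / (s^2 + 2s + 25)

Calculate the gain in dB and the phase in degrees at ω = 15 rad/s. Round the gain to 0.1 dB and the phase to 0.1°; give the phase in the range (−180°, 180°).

1.8 dB, -171.5°

At s = jω = j15:
quadratic: (j15)² + 2·j15 + 25 = -200 + j30 → |·| ≈ 202.24, ∠ ≈ 171.47°
|T| = 250 / 202.24 ≈ 1.2362
Gain = 20 log₁₀(1.2362) ≈ 1.84 dB
∠T = 0.00° − 171.47° = -171.47°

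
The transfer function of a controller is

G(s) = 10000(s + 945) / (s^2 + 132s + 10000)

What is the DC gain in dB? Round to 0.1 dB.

59.5 dB

G(0) = 10000·945 / 10000 = 945
20 log₁₀(945) ≈ 59.51 dB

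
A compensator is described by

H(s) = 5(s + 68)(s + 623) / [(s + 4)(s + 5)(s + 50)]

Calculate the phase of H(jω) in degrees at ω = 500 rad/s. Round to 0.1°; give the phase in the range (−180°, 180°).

At s = jω = j500:
zero (s+68): 68 + j500 → |·| = √(68²+500²) = √254624 ≈ 504.6, ∠ = arctan(500/68) ≈ 82.26°
zero (s+623): 623 + j500 → |·| = √(623²+500²) = √638129 ≈ 798.83, ∠ = arctan(500/623) ≈ 38.75°
pole (s+4): 4 + j500 → |·| = √(4²+500²) = √250016 ≈ 500.02, ∠ = arctan(500/4) ≈ 89.54°
pole (s+5): 5 + j500 → |·| = √(5²+500²) = √250025 ≈ 500.02, ∠ = arctan(500/5) ≈ 89.43°
pole (s+50): 50 + j500 → |·| = √(50²+500²) = √252500 ≈ 502.49, ∠ = arctan(500/50) ≈ 84.29°
∠H = 121.01° − 263.26° = -142.25°

-142.3°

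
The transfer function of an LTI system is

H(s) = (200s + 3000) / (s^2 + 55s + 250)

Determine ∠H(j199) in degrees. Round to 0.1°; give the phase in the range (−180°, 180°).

-78.8°

Substitute s = j199:
Numerator: 200(j199) + 3000 = 3000 + j39800
Denominator: (j199)^2 + 55(j199) + 250 = -39351 + j10945
|N| = √(3000² + 39800²) ≈ 39913, ∠N ≈ 85.69°
|D| = √(39351² + 10945²) ≈ 40845, ∠D ≈ 164.46°
∠H = 85.69° − 164.46° = -78.77°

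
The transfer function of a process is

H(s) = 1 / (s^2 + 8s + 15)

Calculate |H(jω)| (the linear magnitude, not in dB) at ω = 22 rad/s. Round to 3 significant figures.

Substitute s = j22:
Numerator: 1 = 1 + j0
Denominator: (j22)^2 + 8(j22) + 15 = -469 + j176
|N| = √(1² + 0²) ≈ 1, ∠N ≈ 0.00°
|D| = √(469² + 176²) ≈ 500.94, ∠D ≈ 159.43°
|H| = 1 / 500.94 ≈ 0.0019962

0.00200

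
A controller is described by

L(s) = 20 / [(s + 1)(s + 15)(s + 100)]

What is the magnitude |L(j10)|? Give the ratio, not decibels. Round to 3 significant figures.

At s = jω = j10:
pole (s+1): 1 + j10 → |·| = √(1²+10²) = √101 ≈ 10.05, ∠ = arctan(10/1) ≈ 84.29°
pole (s+15): 15 + j10 → |·| = √(15²+10²) = √325 ≈ 18.028, ∠ = arctan(10/15) ≈ 33.69°
pole (s+100): 100 + j10 → |·| = √(100²+10²) = √10100 ≈ 100.5, ∠ = arctan(10/100) ≈ 5.71°
|L| = 20 / 18209 ≈ 0.0010984

0.00110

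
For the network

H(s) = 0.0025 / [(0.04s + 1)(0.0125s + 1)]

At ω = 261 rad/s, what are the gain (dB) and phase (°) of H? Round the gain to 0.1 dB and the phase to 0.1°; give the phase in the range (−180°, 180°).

-83.1 dB, -157.5°

At ω = 261 rad/s:
pole (1 + j261·0.04) = 1 + j10.44 → |·| ≈ 10.488, ∠ ≈ 84.53°
pole (1 + j261·0.0125) = 1 + j3.2625 → |·| ≈ 3.4123, ∠ ≈ 72.96°
|H| = 0.0025 · 1 / (10.488 · 3.4123) ≈ 6.9855e-05
Gain = 20 log₁₀(6.9855e-05) ≈ -83.12 dB
∠H = (0°) − (84.53° + 72.96°) = -157.49°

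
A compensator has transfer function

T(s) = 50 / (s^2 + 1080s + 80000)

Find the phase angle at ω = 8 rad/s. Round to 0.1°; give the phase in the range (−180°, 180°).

-6.2°

Substitute s = j8:
Numerator: 50 = 50 + j0
Denominator: (j8)^2 + 1080(j8) + 80000 = 79936 + j8640
|N| = √(50² + 0²) ≈ 50, ∠N ≈ 0.00°
|D| = √(79936² + 8640²) ≈ 80402, ∠D ≈ 6.17°
∠T = 0.00° − 6.17° = -6.17°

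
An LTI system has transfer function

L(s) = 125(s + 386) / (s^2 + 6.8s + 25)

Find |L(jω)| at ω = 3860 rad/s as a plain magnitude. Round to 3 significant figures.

0.0325

At s = jω = j3860:
zero (s+386): 386 + j3860 → |·| = √(386²+3860²) = √15048596 ≈ 3879.3, ∠ = arctan(3860/386) ≈ 84.29°
quadratic: (j3860)² + 6.8·j3860 + 25 = -14899575 + j26248 → |·| ≈ 1.49e+07, ∠ ≈ 179.90°
|L| = 125 · 3879.3 / 1.49e+07 ≈ 0.032544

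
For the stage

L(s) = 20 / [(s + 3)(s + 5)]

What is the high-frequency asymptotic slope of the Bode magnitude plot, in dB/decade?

Each pole contributes −20 dB/decade at high frequency; each zero contributes +20 dB/decade.
Net: 0 zero(s) − 2 pole(s) → -40 dB/decade.

-40 dB/decade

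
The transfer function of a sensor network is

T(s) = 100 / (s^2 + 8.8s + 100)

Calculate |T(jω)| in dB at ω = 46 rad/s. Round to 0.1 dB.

At s = jω = j46:
quadratic: (j46)² + 8.8·j46 + 100 = -2016 + j404.8 → |·| ≈ 2056.2, ∠ ≈ 168.65°
|T| = 100 / 2056.2 ≈ 0.048633
Gain = 20 log₁₀(0.048633) ≈ -26.26 dB

-26.3 dB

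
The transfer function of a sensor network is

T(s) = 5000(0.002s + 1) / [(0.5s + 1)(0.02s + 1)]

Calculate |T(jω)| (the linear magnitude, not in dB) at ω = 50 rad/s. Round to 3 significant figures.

142

At ω = 50 rad/s:
zero (1 + j50·0.002) = 1 + j0.1 → |·| ≈ 1.005, ∠ ≈ 5.71°
pole (1 + j50·0.5) = 1 + j25 → |·| ≈ 25.02, ∠ ≈ 87.71°
pole (1 + j50·0.02) = 1 + j1 → |·| ≈ 1.4142, ∠ ≈ 45.00°
|T| = 5000 · 1.005 / (25.02 · 1.4142) ≈ 142.02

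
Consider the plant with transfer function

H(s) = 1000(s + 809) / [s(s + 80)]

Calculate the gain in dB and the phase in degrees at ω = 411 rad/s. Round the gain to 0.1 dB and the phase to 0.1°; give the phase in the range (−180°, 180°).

At s = jω = j411:
zero (s+809): 809 + j411 → |·| = √(809²+411²) = √823402 ≈ 907.42, ∠ = arctan(411/809) ≈ 26.93°
pole (s+80): 80 + j411 → |·| = √(80²+411²) = √175321 ≈ 418.71, ∠ = arctan(411/80) ≈ 78.99°
pole at origin: |s| = 411, ∠ = 90.00° (in denominator)
|H| = 1000 · 907.42 / 1.7209e+05 ≈ 5.2729
Gain = 20 log₁₀(5.2729) ≈ 14.44 dB
∠H = 26.93° − 168.99° = -142.06°

14.4 dB, -142.1°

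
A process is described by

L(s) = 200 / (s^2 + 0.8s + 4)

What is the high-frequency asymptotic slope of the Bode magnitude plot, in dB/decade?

Each pole contributes −20 dB/decade at high frequency; each zero contributes +20 dB/decade.
Net: 0 zero(s) − 2 pole(s) → -40 dB/decade.

-40 dB/decade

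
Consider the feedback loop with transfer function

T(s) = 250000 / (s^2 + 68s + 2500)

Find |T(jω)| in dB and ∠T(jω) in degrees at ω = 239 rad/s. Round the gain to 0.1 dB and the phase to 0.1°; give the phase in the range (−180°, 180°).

12.8 dB, -163.4°

At s = jω = j239:
quadratic: (j239)² + 68·j239 + 2500 = -54621 + j16252 → |·| ≈ 56988, ∠ ≈ 163.43°
|T| = 250000 / 56988 ≈ 4.3869
Gain = 20 log₁₀(4.3869) ≈ 12.84 dB
∠T = 0.00° − 163.43° = -163.43°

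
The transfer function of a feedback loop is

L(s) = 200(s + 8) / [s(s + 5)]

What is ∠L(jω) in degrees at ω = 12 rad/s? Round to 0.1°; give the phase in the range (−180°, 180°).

-101.1°

At s = jω = j12:
zero (s+8): 8 + j12 → |·| = √(8²+12²) = √208 ≈ 14.422, ∠ = arctan(12/8) ≈ 56.31°
pole (s+5): 5 + j12 → |·| = √(5²+12²) = √169 ≈ 13, ∠ = arctan(12/5) ≈ 67.38°
pole at origin: |s| = 12, ∠ = 90.00° (in denominator)
∠L = 56.31° − 157.38° = -101.07°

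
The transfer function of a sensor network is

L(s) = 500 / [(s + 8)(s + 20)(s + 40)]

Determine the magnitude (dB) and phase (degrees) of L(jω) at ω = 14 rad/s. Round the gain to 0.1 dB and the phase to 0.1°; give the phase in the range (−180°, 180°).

-30.5 dB, -114.5°

At s = jω = j14:
pole (s+8): 8 + j14 → |·| = √(8²+14²) = √260 ≈ 16.125, ∠ = arctan(14/8) ≈ 60.26°
pole (s+20): 20 + j14 → |·| = √(20²+14²) = √596 ≈ 24.413, ∠ = arctan(14/20) ≈ 34.99°
pole (s+40): 40 + j14 → |·| = √(40²+14²) = √1796 ≈ 42.379, ∠ = arctan(14/40) ≈ 19.29°
|L| = 500 / 16683 ≈ 0.029971
Gain = 20 log₁₀(0.029971) ≈ -30.47 dB
∠L = 0.00° − 114.54° = -114.54°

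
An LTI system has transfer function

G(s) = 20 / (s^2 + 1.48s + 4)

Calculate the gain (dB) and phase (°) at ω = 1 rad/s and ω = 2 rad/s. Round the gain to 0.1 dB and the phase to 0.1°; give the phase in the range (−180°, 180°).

ω = 1: 15.5 dB, -26.3°; ω = 2: 16.6 dB, -90.0°

At s = jω = j1:
quadratic: (j1)² + 1.48·j1 + 4 = 3 + j1.48 → |·| ≈ 3.3452, ∠ ≈ 26.26°
|G| = 20 / 3.3452 ≈ 5.9787
Gain = 20 log₁₀(5.9787) ≈ 15.53 dB
∠G = 0.00° − 26.26° = -26.26°

At s = jω = j2:
quadratic: (j2)² + 1.48·j2 + 4 = 0 + j2.96 → |·| ≈ 2.96, ∠ ≈ 90.00°
|G| = 20 / 2.96 ≈ 6.7568
Gain = 20 log₁₀(6.7568) ≈ 16.59 dB
∠G = 0.00° − 90.00° = -90.00°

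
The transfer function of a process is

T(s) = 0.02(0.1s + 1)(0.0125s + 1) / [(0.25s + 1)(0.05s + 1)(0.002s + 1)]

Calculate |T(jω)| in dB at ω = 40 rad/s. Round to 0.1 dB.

At ω = 40 rad/s:
zero (1 + j40·0.1) = 1 + j4 → |·| ≈ 4.1231, ∠ ≈ 75.96°
zero (1 + j40·0.0125) = 1 + j0.5 → |·| ≈ 1.118, ∠ ≈ 26.57°
pole (1 + j40·0.25) = 1 + j10 → |·| ≈ 10.05, ∠ ≈ 84.29°
pole (1 + j40·0.05) = 1 + j2 → |·| ≈ 2.2361, ∠ ≈ 63.43°
pole (1 + j40·0.002) = 1 + j0.08 → |·| ≈ 1.0032, ∠ ≈ 4.57°
|T| = 0.02 · 4.1231 · 1.118 / (10.05 · 2.2361 · 1.0032) ≈ 0.0040893
Gain = 20 log₁₀(0.0040893) ≈ -47.77 dB

-47.8 dB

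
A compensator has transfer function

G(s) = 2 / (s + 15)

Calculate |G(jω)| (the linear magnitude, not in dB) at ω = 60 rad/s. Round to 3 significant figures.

Substitute s = j60:
Numerator: 2 = 2 + j0
Denominator: (j60) + 15 = 15 + j60
|N| = √(2² + 0²) ≈ 2, ∠N ≈ 0.00°
|D| = √(15² + 60²) ≈ 61.847, ∠D ≈ 75.96°
|G| = 2 / 61.847 ≈ 0.032338

0.0323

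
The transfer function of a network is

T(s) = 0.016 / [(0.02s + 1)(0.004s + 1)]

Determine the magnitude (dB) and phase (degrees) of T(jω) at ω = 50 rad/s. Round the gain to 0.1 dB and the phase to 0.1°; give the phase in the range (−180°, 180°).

-39.1 dB, -56.3°

At ω = 50 rad/s:
pole (1 + j50·0.02) = 1 + j1 → |·| ≈ 1.4142, ∠ ≈ 45.00°
pole (1 + j50·0.004) = 1 + j0.2 → |·| ≈ 1.0198, ∠ ≈ 11.31°
|T| = 0.016 · 1 / (1.4142 · 1.0198) ≈ 0.011094
Gain = 20 log₁₀(0.011094) ≈ -39.10 dB
∠T = (0°) − (45.00° + 11.31°) = -56.31°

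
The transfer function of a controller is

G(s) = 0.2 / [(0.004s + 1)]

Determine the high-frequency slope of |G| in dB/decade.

-20 dB/decade

Each pole contributes −20 dB/decade at high frequency; each zero contributes +20 dB/decade.
Net: 0 zero(s) − 1 pole(s) → -20 dB/decade.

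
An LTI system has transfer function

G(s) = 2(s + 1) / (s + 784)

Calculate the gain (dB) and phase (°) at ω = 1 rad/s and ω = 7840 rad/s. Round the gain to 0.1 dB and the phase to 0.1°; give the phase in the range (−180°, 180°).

At s = jω = j1:
zero (s+1): 1 + j1 → |·| = √(1²+1²) = √2 ≈ 1.4142, ∠ = arctan(1/1) ≈ 45.00°
pole (s+784): 784 + j1 → |·| = √(784²+1²) = √614657 ≈ 784, ∠ = arctan(1/784) ≈ 0.07°
|G| = 2 · 1.4142 / 784 ≈ 0.0036077
Gain = 20 log₁₀(0.0036077) ≈ -48.86 dB
∠G = 45.00° − 0.07° = 44.93°

At s = jω = j7840:
zero (s+1): 1 + j7840 → |·| = √(1²+7840²) = √61465601 ≈ 7840, ∠ = arctan(7840/1) ≈ 89.99°
pole (s+784): 784 + j7840 → |·| = √(784²+7840²) = √62080256 ≈ 7879.1, ∠ = arctan(7840/784) ≈ 84.29°
|G| = 2 · 7840 / 7879.1 ≈ 1.9901
Gain = 20 log₁₀(1.9901) ≈ 5.98 dB
∠G = 89.99° − 84.29° = 5.70°

ω = 1: -48.9 dB, 44.9°; ω = 7840: 6.0 dB, 5.7°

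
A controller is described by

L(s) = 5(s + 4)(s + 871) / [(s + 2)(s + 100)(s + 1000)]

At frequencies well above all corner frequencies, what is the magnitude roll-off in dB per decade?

-20 dB/decade

Each pole contributes −20 dB/decade at high frequency; each zero contributes +20 dB/decade.
Net: 2 zero(s) − 3 pole(s) → -20 dB/decade.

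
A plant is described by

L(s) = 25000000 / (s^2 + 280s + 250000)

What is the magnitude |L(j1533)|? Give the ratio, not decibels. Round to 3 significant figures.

11.7

At s = jω = j1533:
quadratic: (j1533)² + 280·j1533 + 250000 = -2100089 + j429240 → |·| ≈ 2.1435e+06, ∠ ≈ 168.45°
|L| = 25000000 / 2.1435e+06 ≈ 11.663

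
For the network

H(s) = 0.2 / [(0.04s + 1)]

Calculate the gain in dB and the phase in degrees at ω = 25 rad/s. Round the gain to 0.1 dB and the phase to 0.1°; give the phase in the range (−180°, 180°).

At ω = 25 rad/s:
pole (1 + j25·0.04) = 1 + j1 → |·| ≈ 1.4142, ∠ ≈ 45.00°
|H| = 0.2 · 1 / (1.4142) ≈ 0.14142
Gain = 20 log₁₀(0.14142) ≈ -16.99 dB
∠H = (0°) − (45.00°) = -45.00°

-17.0 dB, -45.0°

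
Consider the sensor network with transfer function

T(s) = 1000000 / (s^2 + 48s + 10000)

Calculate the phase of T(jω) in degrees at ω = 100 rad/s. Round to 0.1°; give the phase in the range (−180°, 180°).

-90.0°

At s = jω = j100:
quadratic: (j100)² + 48·j100 + 10000 = 0 + j4800 → |·| ≈ 4800, ∠ ≈ 90.00°
∠T = 0.00° − 90.00° = -90.00°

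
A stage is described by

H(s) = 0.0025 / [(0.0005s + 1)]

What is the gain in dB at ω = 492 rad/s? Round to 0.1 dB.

At ω = 492 rad/s:
pole (1 + j492·0.0005) = 1 + j0.246 → |·| ≈ 1.0298, ∠ ≈ 13.82°
|H| = 0.0025 · 1 / (1.0298) ≈ 0.0024277
Gain = 20 log₁₀(0.0024277) ≈ -52.30 dB

-52.3 dB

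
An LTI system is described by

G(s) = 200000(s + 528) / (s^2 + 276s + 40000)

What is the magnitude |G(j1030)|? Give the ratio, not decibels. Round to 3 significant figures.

218

At s = jω = j1030:
zero (s+528): 528 + j1030 → |·| = √(528²+1030²) = √1339684 ≈ 1157.4, ∠ = arctan(1030/528) ≈ 62.86°
quadratic: (j1030)² + 276·j1030 + 40000 = -1020900 + j284280 → |·| ≈ 1.0597e+06, ∠ ≈ 164.44°
|G| = 200000 · 1157.4 / 1.0597e+06 ≈ 218.44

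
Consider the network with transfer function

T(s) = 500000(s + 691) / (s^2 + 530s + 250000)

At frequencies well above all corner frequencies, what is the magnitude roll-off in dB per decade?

-20 dB/decade

Each pole contributes −20 dB/decade at high frequency; each zero contributes +20 dB/decade.
Net: 1 zero(s) − 2 pole(s) → -20 dB/decade.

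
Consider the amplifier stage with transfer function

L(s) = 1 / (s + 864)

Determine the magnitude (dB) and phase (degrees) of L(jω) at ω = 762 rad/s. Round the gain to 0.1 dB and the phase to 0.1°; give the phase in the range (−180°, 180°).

-61.2 dB, -41.4°

Substitute s = j762:
Numerator: 1 = 1 + j0
Denominator: (j762) + 864 = 864 + j762
|N| = √(1² + 0²) ≈ 1, ∠N ≈ 0.00°
|D| = √(864² + 762²) ≈ 1152, ∠D ≈ 41.41°
|L| = 1 / 1152 ≈ 0.00086806
Gain = 20 log₁₀(0.00086806) ≈ -61.23 dB
∠L = 0.00° − 41.41° = -41.41°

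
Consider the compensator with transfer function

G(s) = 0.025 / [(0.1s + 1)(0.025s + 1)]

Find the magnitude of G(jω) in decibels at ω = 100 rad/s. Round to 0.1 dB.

At ω = 100 rad/s:
pole (1 + j100·0.1) = 1 + j10 → |·| ≈ 10.05, ∠ ≈ 84.29°
pole (1 + j100·0.025) = 1 + j2.5 → |·| ≈ 2.6926, ∠ ≈ 68.20°
|G| = 0.025 · 1 / (10.05 · 2.6926) ≈ 0.00092385
Gain = 20 log₁₀(0.00092385) ≈ -60.69 dB

-60.7 dB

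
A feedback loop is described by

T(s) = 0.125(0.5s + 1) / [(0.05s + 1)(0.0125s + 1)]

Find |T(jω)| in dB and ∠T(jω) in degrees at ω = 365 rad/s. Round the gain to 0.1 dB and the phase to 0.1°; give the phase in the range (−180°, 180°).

-11.5 dB, -74.8°

At ω = 365 rad/s:
zero (1 + j365·0.5) = 1 + j182.5 → |·| ≈ 182.5, ∠ ≈ 89.69°
pole (1 + j365·0.05) = 1 + j18.25 → |·| ≈ 18.277, ∠ ≈ 86.86°
pole (1 + j365·0.0125) = 1 + j4.5625 → |·| ≈ 4.6708, ∠ ≈ 77.64°
|T| = 0.125 · 182.5 / (18.277 · 4.6708) ≈ 0.26722
Gain = 20 log₁₀(0.26722) ≈ -11.46 dB
∠T = (89.69°) − (86.86° + 77.64°) = -74.81°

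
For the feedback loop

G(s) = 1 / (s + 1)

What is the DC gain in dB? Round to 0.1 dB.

G(0) = 1 / 1 = 1
20 log₁₀(1) ≈ 0.00 dB

0.0 dB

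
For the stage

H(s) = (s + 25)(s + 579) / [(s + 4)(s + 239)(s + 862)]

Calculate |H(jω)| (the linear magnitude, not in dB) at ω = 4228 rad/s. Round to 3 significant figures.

At s = jω = j4228:
zero (s+25): 25 + j4228 → |·| = √(25²+4228²) = √17876609 ≈ 4228.1, ∠ = arctan(4228/25) ≈ 89.66°
zero (s+579): 579 + j4228 → |·| = √(579²+4228²) = √18211225 ≈ 4267.5, ∠ = arctan(4228/579) ≈ 82.20°
pole (s+4): 4 + j4228 → |·| = √(4²+4228²) = √17876000 ≈ 4228, ∠ = arctan(4228/4) ≈ 89.95°
pole (s+239): 239 + j4228 → |·| = √(239²+4228²) = √17933105 ≈ 4234.7, ∠ = arctan(4228/239) ≈ 86.76°
pole (s+862): 862 + j4228 → |·| = √(862²+4228²) = √18619028 ≈ 4315, ∠ = arctan(4228/862) ≈ 78.48°
|H| = 1 · 1.8043e+07 / 7.7257e+10 ≈ 0.00023355

0.000234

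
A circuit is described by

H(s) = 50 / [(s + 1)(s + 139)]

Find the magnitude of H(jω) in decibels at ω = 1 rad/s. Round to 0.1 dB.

-11.9 dB

At s = jω = j1:
pole (s+1): 1 + j1 → |·| = √(1²+1²) = √2 ≈ 1.4142, ∠ = arctan(1/1) ≈ 45.00°
pole (s+139): 139 + j1 → |·| = √(139²+1²) = √19322 ≈ 139, ∠ = arctan(1/139) ≈ 0.41°
|H| = 50 / 196.57 ≈ 0.25436
Gain = 20 log₁₀(0.25436) ≈ -11.89 dB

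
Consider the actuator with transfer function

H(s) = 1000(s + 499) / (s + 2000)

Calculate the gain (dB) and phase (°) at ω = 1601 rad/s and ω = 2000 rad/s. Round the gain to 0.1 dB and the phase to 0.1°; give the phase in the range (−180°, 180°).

ω = 1601: 56.3 dB, 34.0°; ω = 2000: 57.3 dB, 31.0°

At s = jω = j1601:
zero (s+499): 499 + j1601 → |·| = √(499²+1601²) = √2812202 ≈ 1677, ∠ = arctan(1601/499) ≈ 72.69°
pole (s+2000): 2000 + j1601 → |·| = √(2000²+1601²) = √6563201 ≈ 2561.9, ∠ = arctan(1601/2000) ≈ 38.68°
|H| = 1000 · 1677 / 2561.9 ≈ 654.59
Gain = 20 log₁₀(654.59) ≈ 56.32 dB
∠H = 72.69° − 38.68° = 34.01°

At s = jω = j2000:
zero (s+499): 499 + j2000 → |·| = √(499²+2000²) = √4249001 ≈ 2061.3, ∠ = arctan(2000/499) ≈ 75.99°
pole (s+2000): 2000 + j2000 → |·| = √(2000²+2000²) = √8000000 ≈ 2828.4, ∠ = arctan(2000/2000) ≈ 45.00°
|H| = 1000 · 2061.3 / 2828.4 ≈ 728.79
Gain = 20 log₁₀(728.79) ≈ 57.25 dB
∠H = 75.99° − 45.00° = 30.99°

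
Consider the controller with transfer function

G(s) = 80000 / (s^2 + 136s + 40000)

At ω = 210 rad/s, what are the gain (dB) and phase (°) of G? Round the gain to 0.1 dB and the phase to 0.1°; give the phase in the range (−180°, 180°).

At s = jω = j210:
quadratic: (j210)² + 136·j210 + 40000 = -4100 + j28560 → |·| ≈ 28853, ∠ ≈ 98.17°
|G| = 80000 / 28853 ≈ 2.7727
Gain = 20 log₁₀(2.7727) ≈ 8.86 dB
∠G = 0.00° − 98.17° = -98.17°

8.9 dB, -98.2°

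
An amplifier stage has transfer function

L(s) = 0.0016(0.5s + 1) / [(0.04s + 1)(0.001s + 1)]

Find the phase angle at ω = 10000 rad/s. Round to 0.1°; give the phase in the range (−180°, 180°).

At ω = 10000 rad/s:
zero (1 + j10000·0.5) = 1 + j5000 → |·| ≈ 5000, ∠ ≈ 89.99°
pole (1 + j10000·0.04) = 1 + j400 → |·| ≈ 400, ∠ ≈ 89.86°
pole (1 + j10000·0.001) = 1 + j10 → |·| ≈ 10.05, ∠ ≈ 84.29°
∠L = (89.99°) − (89.86° + 84.29°) = -84.16°

-84.2°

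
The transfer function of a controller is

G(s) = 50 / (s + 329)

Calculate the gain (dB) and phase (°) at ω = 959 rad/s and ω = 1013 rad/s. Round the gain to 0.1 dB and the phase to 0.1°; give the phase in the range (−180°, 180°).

Substitute s = j959:
Numerator: 50 = 50 + j0
Denominator: (j959) + 329 = 329 + j959
|N| = √(50² + 0²) ≈ 50, ∠N ≈ 0.00°
|D| = √(329² + 959²) ≈ 1013.9, ∠D ≈ 71.06°
|G| = 50 / 1013.9 ≈ 0.049315
Gain = 20 log₁₀(0.049315) ≈ -26.14 dB
∠G = 0.00° − 71.06° = -71.06°

Substitute s = j1013:
Numerator: 50 = 50 + j0
Denominator: (j1013) + 329 = 329 + j1013
|N| = √(50² + 0²) ≈ 50, ∠N ≈ 0.00°
|D| = √(329² + 1013²) ≈ 1065.1, ∠D ≈ 72.01°
|G| = 50 / 1065.1 ≈ 0.046944
Gain = 20 log₁₀(0.046944) ≈ -26.57 dB
∠G = 0.00° − 72.01° = -72.01°

ω = 959: -26.1 dB, -71.1°; ω = 1013: -26.6 dB, -72.0°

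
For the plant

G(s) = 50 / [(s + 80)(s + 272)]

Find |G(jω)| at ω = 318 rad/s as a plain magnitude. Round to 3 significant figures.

0.000364

At s = jω = j318:
pole (s+80): 80 + j318 → |·| = √(80²+318²) = √107524 ≈ 327.91, ∠ = arctan(318/80) ≈ 75.88°
pole (s+272): 272 + j318 → |·| = √(272²+318²) = √175108 ≈ 418.46, ∠ = arctan(318/272) ≈ 49.46°
|G| = 50 / 1.3722e+05 ≈ 0.00036438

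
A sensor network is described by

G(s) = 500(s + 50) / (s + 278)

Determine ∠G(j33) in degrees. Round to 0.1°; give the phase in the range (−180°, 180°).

26.7°

At s = jω = j33:
zero (s+50): 50 + j33 → |·| = √(50²+33²) = √3589 ≈ 59.908, ∠ = arctan(33/50) ≈ 33.42°
pole (s+278): 278 + j33 → |·| = √(278²+33²) = √78373 ≈ 279.95, ∠ = arctan(33/278) ≈ 6.77°
∠G = 33.42° − 6.77° = 26.65°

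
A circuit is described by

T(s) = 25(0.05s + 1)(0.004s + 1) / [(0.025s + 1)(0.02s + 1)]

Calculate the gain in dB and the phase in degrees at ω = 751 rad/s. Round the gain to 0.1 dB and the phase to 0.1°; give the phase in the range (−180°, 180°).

At ω = 751 rad/s:
zero (1 + j751·0.05) = 1 + j37.55 → |·| ≈ 37.563, ∠ ≈ 88.47°
zero (1 + j751·0.004) = 1 + j3.004 → |·| ≈ 3.1661, ∠ ≈ 71.59°
pole (1 + j751·0.025) = 1 + j18.775 → |·| ≈ 18.802, ∠ ≈ 86.95°
pole (1 + j751·0.02) = 1 + j15.02 → |·| ≈ 15.053, ∠ ≈ 86.19°
|T| = 25 · 37.563 · 3.1661 / (18.802 · 15.053) ≈ 10.505
Gain = 20 log₁₀(10.505) ≈ 20.43 dB
∠T = (88.47° + 71.59°) − (86.95° + 86.19°) = -13.08°

20.4 dB, -13.1°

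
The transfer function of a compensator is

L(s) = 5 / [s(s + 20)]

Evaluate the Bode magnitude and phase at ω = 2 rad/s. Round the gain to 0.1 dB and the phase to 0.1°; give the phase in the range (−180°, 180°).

-18.1 dB, -95.7°

At s = jω = j2:
pole (s+20): 20 + j2 → |·| = √(20²+2²) = √404 ≈ 20.1, ∠ = arctan(2/20) ≈ 5.71°
pole at origin: |s| = 2, ∠ = 90.00° (in denominator)
|L| = 5 / 40.2 ≈ 0.12438
Gain = 20 log₁₀(0.12438) ≈ -18.10 dB
∠L = 0.00° − 95.71° = -95.71°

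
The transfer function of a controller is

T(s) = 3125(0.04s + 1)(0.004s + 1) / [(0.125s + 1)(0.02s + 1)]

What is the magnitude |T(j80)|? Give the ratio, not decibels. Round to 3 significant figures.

580

At ω = 80 rad/s:
zero (1 + j80·0.04) = 1 + j3.2 → |·| ≈ 3.3526, ∠ ≈ 72.65°
zero (1 + j80·0.004) = 1 + j0.32 → |·| ≈ 1.05, ∠ ≈ 17.74°
pole (1 + j80·0.125) = 1 + j10 → |·| ≈ 10.05, ∠ ≈ 84.29°
pole (1 + j80·0.02) = 1 + j1.6 → |·| ≈ 1.8868, ∠ ≈ 57.99°
|T| = 3125 · 3.3526 · 1.05 / (10.05 · 1.8868) ≈ 580.14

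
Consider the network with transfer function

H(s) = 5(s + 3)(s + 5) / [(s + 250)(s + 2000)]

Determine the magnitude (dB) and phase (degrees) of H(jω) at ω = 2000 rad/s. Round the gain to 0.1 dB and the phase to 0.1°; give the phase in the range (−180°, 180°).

10.9 dB, 51.9°

At s = jω = j2000:
zero (s+3): 3 + j2000 → |·| = √(3²+2000²) = √4000009 ≈ 2000, ∠ = arctan(2000/3) ≈ 89.91°
zero (s+5): 5 + j2000 → |·| = √(5²+2000²) = √4000025 ≈ 2000, ∠ = arctan(2000/5) ≈ 89.86°
pole (s+250): 250 + j2000 → |·| = √(250²+2000²) = √4062500 ≈ 2015.6, ∠ = arctan(2000/250) ≈ 82.87°
pole (s+2000): 2000 + j2000 → |·| = √(2000²+2000²) = √8000000 ≈ 2828.4, ∠ = arctan(2000/2000) ≈ 45.00°
|H| = 5 · 4e+06 / 5.7009e+06 ≈ 3.5082
Gain = 20 log₁₀(3.5082) ≈ 10.90 dB
∠H = 179.77° − 127.87° = 51.90°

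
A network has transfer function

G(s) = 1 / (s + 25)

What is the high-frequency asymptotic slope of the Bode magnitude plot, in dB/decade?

Each pole contributes −20 dB/decade at high frequency; each zero contributes +20 dB/decade.
Net: 0 zero(s) − 1 pole(s) → -20 dB/decade.

-20 dB/decade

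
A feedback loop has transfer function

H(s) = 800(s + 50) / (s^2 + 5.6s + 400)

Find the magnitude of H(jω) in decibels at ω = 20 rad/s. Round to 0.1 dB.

At s = jω = j20:
zero (s+50): 50 + j20 → |·| = √(50²+20²) = √2900 ≈ 53.852, ∠ = arctan(20/50) ≈ 21.80°
quadratic: (j20)² + 5.6·j20 + 400 = 0 + j112 → |·| ≈ 112, ∠ ≈ 90.00°
|H| = 800 · 53.852 / 112 ≈ 384.66
Gain = 20 log₁₀(384.66) ≈ 51.70 dB

51.7 dB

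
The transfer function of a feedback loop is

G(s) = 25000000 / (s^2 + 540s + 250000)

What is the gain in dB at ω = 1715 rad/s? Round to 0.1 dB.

18.9 dB

At s = jω = j1715:
quadratic: (j1715)² + 540·j1715 + 250000 = -2691225 + j926100 → |·| ≈ 2.8461e+06, ∠ ≈ 161.01°
|G| = 25000000 / 2.8461e+06 ≈ 8.7839
Gain = 20 log₁₀(8.7839) ≈ 18.87 dB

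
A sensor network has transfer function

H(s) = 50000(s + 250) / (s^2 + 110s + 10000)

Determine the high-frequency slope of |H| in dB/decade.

-20 dB/decade

Each pole contributes −20 dB/decade at high frequency; each zero contributes +20 dB/decade.
Net: 1 zero(s) − 2 pole(s) → -20 dB/decade.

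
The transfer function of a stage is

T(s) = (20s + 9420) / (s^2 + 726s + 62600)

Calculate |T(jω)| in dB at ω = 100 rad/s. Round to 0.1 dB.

-19.4 dB

Substitute s = j100:
Numerator: 20(j100) + 9420 = 9420 + j2000
Denominator: (j100)^2 + 726(j100) + 62600 = 52600 + j72600
|N| = √(9420² + 2000²) ≈ 9630, ∠N ≈ 11.99°
|D| = √(52600² + 72600²) ≈ 89652, ∠D ≈ 54.08°
|T| = 9630 / 89652 ≈ 0.10742
Gain = 20 log₁₀(0.10742) ≈ -19.38 dB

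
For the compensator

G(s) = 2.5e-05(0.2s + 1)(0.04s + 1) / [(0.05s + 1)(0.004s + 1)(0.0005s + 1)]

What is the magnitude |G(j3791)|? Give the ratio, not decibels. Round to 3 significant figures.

At ω = 3791 rad/s:
zero (1 + j3791·0.2) = 1 + j758.2 → |·| ≈ 758.2, ∠ ≈ 89.92°
zero (1 + j3791·0.04) = 1 + j151.64 → |·| ≈ 151.64, ∠ ≈ 89.62°
pole (1 + j3791·0.05) = 1 + j189.55 → |·| ≈ 189.55, ∠ ≈ 89.70°
pole (1 + j3791·0.004) = 1 + j15.164 → |·| ≈ 15.197, ∠ ≈ 86.23°
pole (1 + j3791·0.0005) = 1 + j1.8955 → |·| ≈ 2.1431, ∠ ≈ 62.19°
|G| = 2.5e-05 · 758.2 · 151.64 / (189.55 · 15.197 · 2.1431) ≈ 0.0004656

0.000466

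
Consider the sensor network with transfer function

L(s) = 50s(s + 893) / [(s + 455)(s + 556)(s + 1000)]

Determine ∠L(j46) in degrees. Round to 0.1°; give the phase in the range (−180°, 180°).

At s = jω = j46:
zero (s+893): 893 + j46 → |·| = √(893²+46²) = √799565 ≈ 894.18, ∠ = arctan(46/893) ≈ 2.95°
zero at origin: s = j46 → |·| = 46, ∠ = 90.00°
pole (s+455): 455 + j46 → |·| = √(455²+46²) = √209141 ≈ 457.32, ∠ = arctan(46/455) ≈ 5.77°
pole (s+556): 556 + j46 → |·| = √(556²+46²) = √311252 ≈ 557.9, ∠ = arctan(46/556) ≈ 4.73°
pole (s+1000): 1000 + j46 → |·| = √(1000²+46²) = √1002116 ≈ 1001.1, ∠ = arctan(46/1000) ≈ 2.63°
∠L = 92.95° − 13.13° = 79.82°

79.8°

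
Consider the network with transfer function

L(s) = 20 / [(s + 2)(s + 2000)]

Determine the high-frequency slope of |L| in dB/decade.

Each pole contributes −20 dB/decade at high frequency; each zero contributes +20 dB/decade.
Net: 0 zero(s) − 2 pole(s) → -40 dB/decade.

-40 dB/decade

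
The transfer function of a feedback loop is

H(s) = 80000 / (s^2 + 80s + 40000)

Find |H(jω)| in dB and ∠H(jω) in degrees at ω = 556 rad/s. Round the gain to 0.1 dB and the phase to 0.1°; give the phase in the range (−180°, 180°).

At s = jω = j556:
quadratic: (j556)² + 80·j556 + 40000 = -269136 + j44480 → |·| ≈ 2.7279e+05, ∠ ≈ 170.62°
|H| = 80000 / 2.7279e+05 ≈ 0.29327
Gain = 20 log₁₀(0.29327) ≈ -10.65 dB
∠H = 0.00° − 170.62° = -170.62°

-10.7 dB, -170.6°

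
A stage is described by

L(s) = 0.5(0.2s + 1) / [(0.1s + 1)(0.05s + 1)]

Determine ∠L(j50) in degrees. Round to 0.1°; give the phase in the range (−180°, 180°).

-62.6°

At ω = 50 rad/s:
zero (1 + j50·0.2) = 1 + j10 → |·| ≈ 10.05, ∠ ≈ 84.29°
pole (1 + j50·0.1) = 1 + j5 → |·| ≈ 5.099, ∠ ≈ 78.69°
pole (1 + j50·0.05) = 1 + j2.5 → |·| ≈ 2.6926, ∠ ≈ 68.20°
∠L = (84.29°) − (78.69° + 68.20°) = -62.60°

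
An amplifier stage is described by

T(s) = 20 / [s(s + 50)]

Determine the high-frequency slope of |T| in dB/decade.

-40 dB/decade

Each pole contributes −20 dB/decade at high frequency; each zero contributes +20 dB/decade.
Net: 0 zero(s) − 2 pole(s) → -40 dB/decade.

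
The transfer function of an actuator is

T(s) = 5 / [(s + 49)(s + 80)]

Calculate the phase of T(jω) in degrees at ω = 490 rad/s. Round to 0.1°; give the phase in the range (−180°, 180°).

-165.0°

At s = jω = j490:
pole (s+49): 49 + j490 → |·| = √(49²+490²) = √242501 ≈ 492.44, ∠ = arctan(490/49) ≈ 84.29°
pole (s+80): 80 + j490 → |·| = √(80²+490²) = √246500 ≈ 496.49, ∠ = arctan(490/80) ≈ 80.73°
∠T = 0.00° − 165.02° = -165.02°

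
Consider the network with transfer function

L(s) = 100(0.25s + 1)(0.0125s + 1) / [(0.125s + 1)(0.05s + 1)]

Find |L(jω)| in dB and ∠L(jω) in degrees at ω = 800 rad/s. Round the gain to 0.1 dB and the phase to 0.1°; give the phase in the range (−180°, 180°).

At ω = 800 rad/s:
zero (1 + j800·0.25) = 1 + j200 → |·| ≈ 200, ∠ ≈ 89.71°
zero (1 + j800·0.0125) = 1 + j10 → |·| ≈ 10.05, ∠ ≈ 84.29°
pole (1 + j800·0.125) = 1 + j100 → |·| ≈ 100, ∠ ≈ 89.43°
pole (1 + j800·0.05) = 1 + j40 → |·| ≈ 40.012, ∠ ≈ 88.57°
|L| = 100 · 200 · 10.05 / (100 · 40.012) ≈ 50.235
Gain = 20 log₁₀(50.235) ≈ 34.02 dB
∠L = (89.71° + 84.29°) − (89.43° + 88.57°) = -4.00°

34.0 dB, -4.0°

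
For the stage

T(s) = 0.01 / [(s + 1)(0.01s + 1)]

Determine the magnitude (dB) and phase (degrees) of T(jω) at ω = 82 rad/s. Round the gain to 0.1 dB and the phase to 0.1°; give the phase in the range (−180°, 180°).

-80.5 dB, -128.7°

At ω = 82 rad/s:
pole (1 + j82·1) = 1 + j82 → |·| ≈ 82.006, ∠ ≈ 89.30°
pole (1 + j82·0.01) = 1 + j0.82 → |·| ≈ 1.2932, ∠ ≈ 39.35°
|T| = 0.01 · 1 / (82.006 · 1.2932) ≈ 9.4295e-05
Gain = 20 log₁₀(9.4295e-05) ≈ -80.51 dB
∠T = (0°) − (89.30° + 39.35°) = -128.65°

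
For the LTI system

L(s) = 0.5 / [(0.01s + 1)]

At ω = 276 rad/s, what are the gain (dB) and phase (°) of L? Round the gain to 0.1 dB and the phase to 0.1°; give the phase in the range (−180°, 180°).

At ω = 276 rad/s:
pole (1 + j276·0.01) = 1 + j2.76 → |·| ≈ 2.9356, ∠ ≈ 70.08°
|L| = 0.5 · 1 / (2.9356) ≈ 0.17032
Gain = 20 log₁₀(0.17032) ≈ -15.37 dB
∠L = (0°) − (70.08°) = -70.08°

-15.4 dB, -70.1°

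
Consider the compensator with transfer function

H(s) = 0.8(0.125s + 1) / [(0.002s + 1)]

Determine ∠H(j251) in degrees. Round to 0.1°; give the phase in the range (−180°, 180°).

61.5°

At ω = 251 rad/s:
zero (1 + j251·0.125) = 1 + j31.375 → |·| ≈ 31.391, ∠ ≈ 88.17°
pole (1 + j251·0.002) = 1 + j0.502 → |·| ≈ 1.1189, ∠ ≈ 26.66°
∠H = (88.17°) − (26.66°) = 61.51°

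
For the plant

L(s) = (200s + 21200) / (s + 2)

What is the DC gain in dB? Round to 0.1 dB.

80.5 dB

L(0) = 21200 / 2 = 10600
20 log₁₀(10600) ≈ 80.51 dB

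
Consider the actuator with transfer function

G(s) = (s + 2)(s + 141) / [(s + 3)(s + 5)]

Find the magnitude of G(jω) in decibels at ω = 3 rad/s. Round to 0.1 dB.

26.3 dB

At s = jω = j3:
zero (s+2): 2 + j3 → |·| = √(2²+3²) = √13 ≈ 3.6056, ∠ = arctan(3/2) ≈ 56.31°
zero (s+141): 141 + j3 → |·| = √(141²+3²) = √19890 ≈ 141.03, ∠ = arctan(3/141) ≈ 1.22°
pole (s+3): 3 + j3 → |·| = √(3²+3²) = √18 ≈ 4.2426, ∠ = arctan(3/3) ≈ 45.00°
pole (s+5): 5 + j3 → |·| = √(5²+3²) = √34 ≈ 5.831, ∠ = arctan(3/5) ≈ 30.96°
|G| = 1 · 508.5 / 24.739 ≈ 20.555
Gain = 20 log₁₀(20.555) ≈ 26.26 dB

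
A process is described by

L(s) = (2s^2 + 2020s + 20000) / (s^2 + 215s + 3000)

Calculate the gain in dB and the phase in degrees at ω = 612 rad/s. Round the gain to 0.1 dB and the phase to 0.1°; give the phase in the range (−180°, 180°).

Substitute s = j612:
Numerator: 2(j612)^2 + 2020(j612) + 20000 = -729088 + j1236240
Denominator: (j612)^2 + 215(j612) + 3000 = -371544 + j131580
|N| = √(729088² + 1236240²) ≈ 1.4352e+06, ∠N ≈ 120.53°
|D| = √(371544² + 131580²) ≈ 3.9416e+05, ∠D ≈ 160.50°
|L| = 1.4352e+06 / 3.9416e+05 ≈ 3.6412
Gain = 20 log₁₀(3.6412) ≈ 11.22 dB
∠L = 120.53° − 160.50° = -39.97°

11.2 dB, -40.0°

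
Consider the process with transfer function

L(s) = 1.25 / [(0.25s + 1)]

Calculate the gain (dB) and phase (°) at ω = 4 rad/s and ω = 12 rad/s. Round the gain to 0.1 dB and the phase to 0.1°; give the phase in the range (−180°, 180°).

ω = 4: -1.1 dB, -45.0°; ω = 12: -8.1 dB, -71.6°

At ω = 4 rad/s:
pole (1 + j4·0.25) = 1 + j1 → |·| ≈ 1.4142, ∠ ≈ 45.00°
|L| = 1.25 · 1 / (1.4142) ≈ 0.88389
Gain = 20 log₁₀(0.88389) ≈ -1.07 dB
∠L = (0°) − (45.00°) = -45.00°

At ω = 12 rad/s:
pole (1 + j12·0.25) = 1 + j3 → |·| ≈ 3.1623, ∠ ≈ 71.57°
|L| = 1.25 · 1 / (3.1623) ≈ 0.39528
Gain = 20 log₁₀(0.39528) ≈ -8.06 dB
∠L = (0°) − (71.57°) = -71.57°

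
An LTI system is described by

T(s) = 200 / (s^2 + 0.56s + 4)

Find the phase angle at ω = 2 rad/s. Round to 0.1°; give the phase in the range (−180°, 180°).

-90.0°

At s = jω = j2:
quadratic: (j2)² + 0.56·j2 + 4 = 0 + j1.12 → |·| ≈ 1.12, ∠ ≈ 90.00°
∠T = 0.00° − 90.00° = -90.00°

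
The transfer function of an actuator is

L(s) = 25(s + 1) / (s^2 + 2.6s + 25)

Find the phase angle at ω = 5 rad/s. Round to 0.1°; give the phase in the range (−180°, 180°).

At s = jω = j5:
zero (s+1): 1 + j5 → |·| = √(1²+5²) = √26 ≈ 5.099, ∠ = arctan(5/1) ≈ 78.69°
quadratic: (j5)² + 2.6·j5 + 25 = 0 + j13 → |·| ≈ 13, ∠ ≈ 90.00°
∠L = 78.69° − 90.00° = -11.31°

-11.3°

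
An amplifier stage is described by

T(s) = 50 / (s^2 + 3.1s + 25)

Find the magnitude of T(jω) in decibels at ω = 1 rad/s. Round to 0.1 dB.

At s = jω = j1:
quadratic: (j1)² + 3.1·j1 + 25 = 24 + j3.1 → |·| ≈ 24.199, ∠ ≈ 7.36°
|T| = 50 / 24.199 ≈ 2.0662
Gain = 20 log₁₀(2.0662) ≈ 6.30 dB

6.3 dB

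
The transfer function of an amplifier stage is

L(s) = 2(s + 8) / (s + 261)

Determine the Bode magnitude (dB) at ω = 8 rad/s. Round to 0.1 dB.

At s = jω = j8:
zero (s+8): 8 + j8 → |·| = √(8²+8²) = √128 ≈ 11.314, ∠ = arctan(8/8) ≈ 45.00°
pole (s+261): 261 + j8 → |·| = √(261²+8²) = √68185 ≈ 261.12, ∠ = arctan(8/261) ≈ 1.76°
|L| = 2 · 11.314 / 261.12 ≈ 0.086657
Gain = 20 log₁₀(0.086657) ≈ -21.24 dB

-21.2 dB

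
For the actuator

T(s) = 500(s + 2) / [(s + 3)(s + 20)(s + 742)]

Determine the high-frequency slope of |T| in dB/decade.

Each pole contributes −20 dB/decade at high frequency; each zero contributes +20 dB/decade.
Net: 1 zero(s) − 3 pole(s) → -40 dB/decade.

-40 dB/decade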